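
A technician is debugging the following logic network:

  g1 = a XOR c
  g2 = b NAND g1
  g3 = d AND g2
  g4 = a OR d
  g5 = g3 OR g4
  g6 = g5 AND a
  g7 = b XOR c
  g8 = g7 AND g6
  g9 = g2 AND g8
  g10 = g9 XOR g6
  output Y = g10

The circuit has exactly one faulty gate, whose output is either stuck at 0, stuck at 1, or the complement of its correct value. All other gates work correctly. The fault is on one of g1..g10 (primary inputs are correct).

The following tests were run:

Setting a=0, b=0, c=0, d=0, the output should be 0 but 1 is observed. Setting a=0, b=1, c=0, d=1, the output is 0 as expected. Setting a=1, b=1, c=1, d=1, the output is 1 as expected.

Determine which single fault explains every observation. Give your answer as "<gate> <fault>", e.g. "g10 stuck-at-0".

Fault-free values for test 1 (a=0, b=0, c=0, d=0): g1=0, g2=1, g3=0, g4=0, g5=0, g6=0, g7=0, g8=0, g9=0, g10=0, giving Y=0. Observed 1.
Test 1: faults giving observed 1 are {g6 stuck-at-1, g6 inverted output, g8 stuck-at-1, g8 inverted output, g9 stuck-at-1, g9 inverted output, g10 stuck-at-1, g10 inverted output}.
Test 2 (a=0, b=1, c=0, d=1): fault-free g1=0, g2=1, g3=1, g4=1, g5=1, g6=0, g7=1, g8=0, g9=0, g10=0 → 0; observed 0. Eliminates g8 stuck-at-1, g8 inverted output, g9 stuck-at-1, g9 inverted output, g10 stuck-at-1, g10 inverted output.
Test 3 (a=1, b=1, c=1, d=1): fault-free g1=0, g2=1, g3=1, g4=1, g5=1, g6=1, g7=0, g8=0, g9=0, g10=1 → 1; observed 1. Eliminates g6 inverted output.
Only g6 stuck-at-1 is consistent with every test.

g6 stuck-at-1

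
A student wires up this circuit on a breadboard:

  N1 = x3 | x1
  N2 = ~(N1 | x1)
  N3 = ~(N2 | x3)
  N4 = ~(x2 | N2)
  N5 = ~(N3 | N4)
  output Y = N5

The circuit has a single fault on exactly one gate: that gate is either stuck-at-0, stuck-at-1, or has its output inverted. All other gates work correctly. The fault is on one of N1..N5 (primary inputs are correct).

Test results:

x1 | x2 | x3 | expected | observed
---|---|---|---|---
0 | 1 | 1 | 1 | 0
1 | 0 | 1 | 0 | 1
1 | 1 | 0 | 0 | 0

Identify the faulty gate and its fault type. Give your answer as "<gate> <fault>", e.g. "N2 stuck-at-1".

Fault-free values for test 1 (x1=0, x2=1, x3=1): N1=1, N2=0, N3=0, N4=0, N5=1, giving Y=1. Observed 0.
Test 1: faults giving observed 0 are {N3 stuck-at-1, N3 inverted output, N4 stuck-at-1, N4 inverted output, N5 stuck-at-0, N5 inverted output}.
Test 2 (x1=1, x2=0, x3=1): fault-free N1=1, N2=0, N3=0, N4=1, N5=0 → 0; observed 1. Eliminates N3 stuck-at-1, N3 inverted output, N4 stuck-at-1, N5 stuck-at-0.
Test 3 (x1=1, x2=1, x3=0): fault-free N1=1, N2=0, N3=1, N4=0, N5=0 → 0; observed 0. Eliminates N5 inverted output.
Only N4 inverted output is consistent with every test.

N4 inverted output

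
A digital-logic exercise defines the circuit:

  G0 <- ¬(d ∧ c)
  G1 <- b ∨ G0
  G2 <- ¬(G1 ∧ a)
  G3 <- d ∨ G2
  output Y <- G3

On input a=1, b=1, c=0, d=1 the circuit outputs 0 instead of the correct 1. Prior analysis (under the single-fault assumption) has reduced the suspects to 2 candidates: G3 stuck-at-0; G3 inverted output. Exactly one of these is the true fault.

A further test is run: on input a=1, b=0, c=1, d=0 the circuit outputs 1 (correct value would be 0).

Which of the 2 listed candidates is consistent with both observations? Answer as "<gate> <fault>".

G3 inverted output

Evaluate each candidate on input a=1, b=0, c=1, d=0:
  G3 stuck-at-0: G0=1, G1=1, G2=0, G3=0 [stuck-at-0] → 0 — eliminated
  G3 inverted output: G0=1, G1=1, G2=0, G3=1 [inverted output] → 1 — matches
Only G3 inverted output reproduces the observed 1.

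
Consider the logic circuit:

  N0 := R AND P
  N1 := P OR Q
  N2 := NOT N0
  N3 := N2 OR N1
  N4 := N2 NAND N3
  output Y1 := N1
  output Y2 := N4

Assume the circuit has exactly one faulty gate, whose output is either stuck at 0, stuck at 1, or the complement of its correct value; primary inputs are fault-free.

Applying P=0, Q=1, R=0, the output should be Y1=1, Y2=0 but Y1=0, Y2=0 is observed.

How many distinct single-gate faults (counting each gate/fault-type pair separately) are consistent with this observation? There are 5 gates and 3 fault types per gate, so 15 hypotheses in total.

Fault-free: N0=0, N1=1, N2=1, N3=1, N4=0 → Y1=1, Y2=0. Observed Y1=0, Y2=0.
  N0: none of the 3 fault types match ✗
  N1: stuck-at-0, inverted output ✓; others ✗
  N2: none of the 3 fault types match ✗
  N3: none of the 3 fault types match ✗
  N4: none of the 3 fault types match ✗
Consistent faults: {N1 stuck-at-0, N1 inverted output} — 2 in all.

2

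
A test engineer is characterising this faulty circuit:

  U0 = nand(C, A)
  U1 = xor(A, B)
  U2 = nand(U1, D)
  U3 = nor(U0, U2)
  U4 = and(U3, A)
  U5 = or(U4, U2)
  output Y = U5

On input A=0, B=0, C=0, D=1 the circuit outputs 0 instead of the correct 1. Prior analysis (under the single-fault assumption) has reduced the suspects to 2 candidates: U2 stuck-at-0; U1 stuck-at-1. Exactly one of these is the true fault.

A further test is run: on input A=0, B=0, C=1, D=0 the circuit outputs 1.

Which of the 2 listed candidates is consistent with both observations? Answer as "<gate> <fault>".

Evaluate each candidate on input A=0, B=0, C=1, D=0:
  U2 stuck-at-0: U0=1, U1=0, U2=0 [stuck-at-0], U3=0, U4=0, U5=0 → 0 — eliminated
  U1 stuck-at-1: U0=1, U1=1 [stuck-at-1], U2=1, U3=0, U4=0, U5=1 → 1 — matches
Only U1 stuck-at-1 reproduces the observed 1.

U1 stuck-at-1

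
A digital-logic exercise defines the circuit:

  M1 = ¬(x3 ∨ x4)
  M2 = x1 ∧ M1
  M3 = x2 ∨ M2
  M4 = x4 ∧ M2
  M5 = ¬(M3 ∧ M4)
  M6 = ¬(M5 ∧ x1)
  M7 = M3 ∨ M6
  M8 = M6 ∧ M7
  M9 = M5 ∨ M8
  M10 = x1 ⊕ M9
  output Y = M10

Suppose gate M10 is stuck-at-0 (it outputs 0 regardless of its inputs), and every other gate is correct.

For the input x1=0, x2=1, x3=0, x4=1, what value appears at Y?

Propagate with M10 forced: M1=0, M2=0, M3=1, M4=0, M5=1, M6=1, M7=1, M8=1, M9=1, M10=0 [stuck-at-0].
So Y = 0. (Without the fault it would be 1.)

0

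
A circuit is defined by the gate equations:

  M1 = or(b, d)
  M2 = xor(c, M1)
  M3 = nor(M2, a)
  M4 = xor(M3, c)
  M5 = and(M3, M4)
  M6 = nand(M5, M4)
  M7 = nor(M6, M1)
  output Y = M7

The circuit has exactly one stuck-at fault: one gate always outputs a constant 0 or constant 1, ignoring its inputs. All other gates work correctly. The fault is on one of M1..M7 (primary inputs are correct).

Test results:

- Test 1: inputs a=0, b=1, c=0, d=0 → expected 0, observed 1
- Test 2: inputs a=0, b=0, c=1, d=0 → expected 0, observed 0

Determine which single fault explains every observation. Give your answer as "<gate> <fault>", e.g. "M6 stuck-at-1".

M1 stuck-at-0

Fault-free values for test 1 (a=0, b=1, c=0, d=0): M1=1, M2=1, M3=0, M4=0, M5=0, M6=1, M7=0, giving Y=0. Observed 1.
Test 1: faults giving observed 1 are {M1 stuck-at-0, M7 stuck-at-1}.
Test 2 (a=0, b=0, c=1, d=0): fault-free M1=0, M2=1, M3=0, M4=1, M5=0, M6=1, M7=0 → 0; observed 0. Eliminates M7 stuck-at-1.
Only M1 stuck-at-0 is consistent with every test.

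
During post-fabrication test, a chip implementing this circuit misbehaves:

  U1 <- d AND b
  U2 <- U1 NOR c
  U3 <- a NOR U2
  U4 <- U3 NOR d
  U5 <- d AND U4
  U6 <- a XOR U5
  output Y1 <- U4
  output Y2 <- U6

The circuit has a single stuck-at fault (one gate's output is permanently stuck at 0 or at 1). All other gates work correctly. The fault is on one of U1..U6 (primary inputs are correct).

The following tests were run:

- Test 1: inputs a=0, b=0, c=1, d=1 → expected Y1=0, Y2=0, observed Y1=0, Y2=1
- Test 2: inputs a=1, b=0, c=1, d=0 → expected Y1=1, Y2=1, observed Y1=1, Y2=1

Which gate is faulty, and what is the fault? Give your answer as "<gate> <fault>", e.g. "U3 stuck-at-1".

Fault-free values for test 1 (a=0, b=0, c=1, d=1): U1=0, U2=0, U3=1, U4=0, U5=0, U6=0, giving Y1=0, Y2=0. Observed Y1=0, Y2=1.
Test 1: faults giving observed Y1=0, Y2=1 are {U5 stuck-at-1, U6 stuck-at-1}.
Test 2 (a=1, b=0, c=1, d=0): fault-free U1=0, U2=0, U3=0, U4=1, U5=0, U6=1 → Y1=1, Y2=1; observed Y1=1, Y2=1. Eliminates U5 stuck-at-1.
Only U6 stuck-at-1 is consistent with every test.

U6 stuck-at-1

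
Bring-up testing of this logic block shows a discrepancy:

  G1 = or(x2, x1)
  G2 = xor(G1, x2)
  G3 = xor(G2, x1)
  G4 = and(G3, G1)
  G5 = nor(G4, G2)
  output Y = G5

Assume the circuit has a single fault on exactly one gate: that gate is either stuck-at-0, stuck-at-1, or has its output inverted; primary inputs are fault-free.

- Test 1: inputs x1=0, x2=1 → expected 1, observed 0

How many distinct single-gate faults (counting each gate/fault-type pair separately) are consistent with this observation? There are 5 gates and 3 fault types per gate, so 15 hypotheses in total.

10

Fault-free: G1=1, G2=0, G3=0, G4=0, G5=1 → 1. Observed 0.
  G1: stuck-at-0, inverted output ✓; others ✗
  G2: stuck-at-1, inverted output ✓; others ✗
  G3: stuck-at-1, inverted output ✓; others ✗
  G4: stuck-at-1, inverted output ✓; others ✗
  G5: stuck-at-0, inverted output ✓; others ✗
Consistent faults: {G1 stuck-at-0, G1 inverted output, G2 stuck-at-1, G2 inverted output, G3 stuck-at-1, G3 inverted output, G4 stuck-at-1, G4 inverted output, G5 stuck-at-0, G5 inverted output} — 10 in all.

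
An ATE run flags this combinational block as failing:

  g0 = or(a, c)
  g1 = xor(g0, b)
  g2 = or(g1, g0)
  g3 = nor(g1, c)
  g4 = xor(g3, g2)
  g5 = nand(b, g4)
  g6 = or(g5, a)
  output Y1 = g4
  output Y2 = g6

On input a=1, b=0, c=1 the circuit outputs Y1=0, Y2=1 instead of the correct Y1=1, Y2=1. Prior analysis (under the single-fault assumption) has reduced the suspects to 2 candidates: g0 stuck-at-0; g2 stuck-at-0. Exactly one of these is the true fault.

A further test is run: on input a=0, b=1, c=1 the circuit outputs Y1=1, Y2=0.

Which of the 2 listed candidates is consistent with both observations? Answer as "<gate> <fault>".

Evaluate each candidate on input a=0, b=1, c=1:
  g0 stuck-at-0: g0=0 [stuck-at-0], g1=1, g2=1, g3=0, g4=1, g5=0, g6=0 → Y1=1, Y2=0 — matches
  g2 stuck-at-0: g0=1, g1=0, g2=0 [stuck-at-0], g3=0, g4=0, g5=1, g6=1 → Y1=0, Y2=1 — eliminated
Only g0 stuck-at-0 reproduces the observed Y1=1, Y2=0.

g0 stuck-at-0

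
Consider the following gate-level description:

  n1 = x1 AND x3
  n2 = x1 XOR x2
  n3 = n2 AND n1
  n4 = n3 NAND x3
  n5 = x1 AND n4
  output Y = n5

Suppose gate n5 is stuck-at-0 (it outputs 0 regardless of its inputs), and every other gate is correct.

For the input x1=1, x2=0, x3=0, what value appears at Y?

0

Propagate with n5 forced: n1=0, n2=1, n3=0, n4=1, n5=0 [stuck-at-0].
So Y = 0. (Without the fault it would be 1.)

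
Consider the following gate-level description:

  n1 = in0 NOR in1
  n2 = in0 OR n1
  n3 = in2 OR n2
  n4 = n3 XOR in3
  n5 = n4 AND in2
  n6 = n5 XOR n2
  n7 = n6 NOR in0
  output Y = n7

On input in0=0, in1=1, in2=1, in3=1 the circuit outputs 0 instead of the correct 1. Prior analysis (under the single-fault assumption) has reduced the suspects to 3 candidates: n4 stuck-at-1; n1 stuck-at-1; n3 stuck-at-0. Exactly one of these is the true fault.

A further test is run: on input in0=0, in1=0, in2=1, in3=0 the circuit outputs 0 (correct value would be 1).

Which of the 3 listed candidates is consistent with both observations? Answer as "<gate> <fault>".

Evaluate each candidate on input in0=0, in1=0, in2=1, in3=0:
  n4 stuck-at-1: n1=1, n2=1, n3=1, n4=1 [stuck-at-1], n5=1, n6=0, n7=1 → 1 — eliminated
  n1 stuck-at-1: n1=1 [stuck-at-1], n2=1, n3=1, n4=1, n5=1, n6=0, n7=1 → 1 — eliminated
  n3 stuck-at-0: n1=1, n2=1, n3=0 [stuck-at-0], n4=0, n5=0, n6=1, n7=0 → 0 — matches
Only n3 stuck-at-0 reproduces the observed 0.

n3 stuck-at-0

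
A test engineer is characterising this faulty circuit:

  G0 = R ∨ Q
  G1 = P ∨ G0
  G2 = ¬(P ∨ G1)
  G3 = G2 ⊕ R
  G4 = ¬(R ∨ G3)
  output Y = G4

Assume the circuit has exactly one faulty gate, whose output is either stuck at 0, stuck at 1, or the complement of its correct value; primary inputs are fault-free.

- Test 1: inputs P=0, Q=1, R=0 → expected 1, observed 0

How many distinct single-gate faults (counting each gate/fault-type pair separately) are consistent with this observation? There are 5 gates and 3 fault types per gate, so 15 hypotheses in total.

10

Fault-free: G0=1, G1=1, G2=0, G3=0, G4=1 → 1. Observed 0.
  G0: stuck-at-0, inverted output ✓; others ✗
  G1: stuck-at-0, inverted output ✓; others ✗
  G2: stuck-at-1, inverted output ✓; others ✗
  G3: stuck-at-1, inverted output ✓; others ✗
  G4: stuck-at-0, inverted output ✓; others ✗
Consistent faults: {G0 stuck-at-0, G0 inverted output, G1 stuck-at-0, G1 inverted output, G2 stuck-at-1, G2 inverted output, G3 stuck-at-1, G3 inverted output, G4 stuck-at-0, G4 inverted output} — 10 in all.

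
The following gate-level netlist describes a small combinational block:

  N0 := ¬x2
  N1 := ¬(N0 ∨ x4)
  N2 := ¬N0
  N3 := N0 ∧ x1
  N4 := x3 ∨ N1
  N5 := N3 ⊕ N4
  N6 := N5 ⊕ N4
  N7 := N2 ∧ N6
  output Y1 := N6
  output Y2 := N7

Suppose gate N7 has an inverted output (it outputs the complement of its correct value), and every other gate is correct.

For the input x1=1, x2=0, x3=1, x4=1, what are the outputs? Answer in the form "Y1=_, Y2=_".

Propagate with N7 forced: N0=1, N1=0, N2=0, N3=1, N4=1, N5=0, N6=1, N7=1 [inverted output].
So the outputs are Y1=1, Y2=1. (Without the fault they would be Y1=1, Y2=0.)

Y1=1, Y2=1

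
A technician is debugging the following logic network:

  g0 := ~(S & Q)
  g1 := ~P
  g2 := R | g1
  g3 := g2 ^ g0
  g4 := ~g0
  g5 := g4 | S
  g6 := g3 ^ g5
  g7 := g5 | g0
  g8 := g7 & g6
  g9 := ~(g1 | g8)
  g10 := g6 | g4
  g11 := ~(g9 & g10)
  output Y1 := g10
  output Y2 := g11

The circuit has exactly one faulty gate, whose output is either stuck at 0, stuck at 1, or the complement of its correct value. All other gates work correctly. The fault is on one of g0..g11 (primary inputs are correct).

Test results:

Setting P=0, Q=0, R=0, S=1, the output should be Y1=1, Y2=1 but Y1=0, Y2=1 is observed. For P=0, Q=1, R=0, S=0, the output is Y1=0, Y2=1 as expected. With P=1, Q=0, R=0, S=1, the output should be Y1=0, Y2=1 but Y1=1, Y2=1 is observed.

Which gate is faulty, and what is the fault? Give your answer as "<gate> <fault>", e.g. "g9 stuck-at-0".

g5 stuck-at-0

Fault-free values for test 1 (P=0, Q=0, R=0, S=1): g0=1, g1=1, g2=1, g3=0, g4=0, g5=1, g6=1, g7=1, g8=1, g9=0, g10=1, g11=1, giving Y1=1, Y2=1. Observed Y1=0, Y2=1.
Test 1: faults giving observed Y1=0, Y2=1 are {g1 stuck-at-0, g1 inverted output, g2 stuck-at-0, g2 inverted output, g3 stuck-at-1, g3 inverted output, g5 stuck-at-0, g5 inverted output, g6 stuck-at-0, g6 inverted output, g10 stuck-at-0, g10 inverted output}.
Test 2 (P=0, Q=1, R=0, S=0): fault-free g0=1, g1=1, g2=1, g3=0, g4=0, g5=0, g6=0, g7=1, g8=0, g9=0, g10=0, g11=1 → Y1=0, Y2=1; observed Y1=0, Y2=1. Eliminates g1 stuck-at-0, g1 inverted output, g2 stuck-at-0, g2 inverted output, g3 stuck-at-1, g3 inverted output, g5 inverted output, g6 inverted output, g10 inverted output.
Test 3 (P=1, Q=0, R=0, S=1): fault-free g0=1, g1=0, g2=0, g3=1, g4=0, g5=1, g6=0, g7=1, g8=0, g9=1, g10=0, g11=1 → Y1=0, Y2=1; observed Y1=1, Y2=1. Eliminates g6 stuck-at-0, g10 stuck-at-0.
Only g5 stuck-at-0 is consistent with every test.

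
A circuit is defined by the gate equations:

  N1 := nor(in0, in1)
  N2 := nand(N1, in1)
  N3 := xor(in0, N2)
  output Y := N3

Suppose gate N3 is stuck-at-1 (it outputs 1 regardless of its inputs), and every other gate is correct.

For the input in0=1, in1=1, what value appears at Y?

1

Propagate with N3 forced: N1=0, N2=1, N3=1 [stuck-at-1].
So Y = 1. (Without the fault it would be 0.)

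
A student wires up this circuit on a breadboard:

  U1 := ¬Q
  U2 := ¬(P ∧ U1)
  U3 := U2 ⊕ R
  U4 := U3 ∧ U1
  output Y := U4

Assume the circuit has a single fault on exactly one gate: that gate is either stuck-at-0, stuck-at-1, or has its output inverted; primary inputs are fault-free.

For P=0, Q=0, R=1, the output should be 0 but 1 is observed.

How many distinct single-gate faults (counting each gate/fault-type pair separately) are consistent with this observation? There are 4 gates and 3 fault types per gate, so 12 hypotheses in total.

Fault-free: U1=1, U2=1, U3=0, U4=0 → 0. Observed 1.
  U1 stuck-at-0: output 0 ✗
  U1 stuck-at-1: output 0 ✗
  U1 inverted output: output 0 ✗
  U2 stuck-at-0: output 1 ✓
  U2 stuck-at-1: output 0 ✗
  U2 inverted output: output 1 ✓
  U3 stuck-at-0: output 0 ✗
  U3 stuck-at-1: output 1 ✓
  U3 inverted output: output 1 ✓
  U4 stuck-at-0: output 0 ✗
  U4 stuck-at-1: output 1 ✓
  U4 inverted output: output 1 ✓
Consistent faults: {U2 stuck-at-0, U2 inverted output, U3 stuck-at-1, U3 inverted output, U4 stuck-at-1, U4 inverted output} — 6 in all.

6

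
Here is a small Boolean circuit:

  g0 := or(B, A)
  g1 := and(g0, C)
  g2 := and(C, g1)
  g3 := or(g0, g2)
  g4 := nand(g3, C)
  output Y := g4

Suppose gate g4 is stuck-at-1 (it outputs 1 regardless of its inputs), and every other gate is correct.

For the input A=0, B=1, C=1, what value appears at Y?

1

Propagate with g4 forced: g0=1, g1=1, g2=1, g3=1, g4=1 [stuck-at-1].
So Y = 1. (Without the fault it would be 0.)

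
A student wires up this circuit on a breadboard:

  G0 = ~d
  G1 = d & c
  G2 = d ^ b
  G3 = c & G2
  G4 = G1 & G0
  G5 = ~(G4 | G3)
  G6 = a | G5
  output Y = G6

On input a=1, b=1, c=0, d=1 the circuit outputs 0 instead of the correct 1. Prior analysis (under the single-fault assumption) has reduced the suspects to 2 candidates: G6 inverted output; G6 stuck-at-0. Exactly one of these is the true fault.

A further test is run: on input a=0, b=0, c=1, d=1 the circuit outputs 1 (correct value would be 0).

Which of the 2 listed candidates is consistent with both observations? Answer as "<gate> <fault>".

G6 inverted output

Evaluate each candidate on input a=0, b=0, c=1, d=1:
  G6 inverted output: G0=0, G1=1, G2=1, G3=1, G4=0, G5=0, G6=1 [inverted output] → 1 — matches
  G6 stuck-at-0: G0=0, G1=1, G2=1, G3=1, G4=0, G5=0, G6=0 [stuck-at-0] → 0 — eliminated
Only G6 inverted output reproduces the observed 1.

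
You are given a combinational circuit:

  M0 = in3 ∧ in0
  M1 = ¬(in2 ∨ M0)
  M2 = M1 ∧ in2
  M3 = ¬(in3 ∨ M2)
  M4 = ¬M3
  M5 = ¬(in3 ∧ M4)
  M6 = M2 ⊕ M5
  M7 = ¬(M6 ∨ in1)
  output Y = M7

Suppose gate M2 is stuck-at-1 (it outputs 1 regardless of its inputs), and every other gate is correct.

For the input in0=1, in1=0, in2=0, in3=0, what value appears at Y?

Propagate with M2 forced: M0=0, M1=1, M2=1 [stuck-at-1], M3=0, M4=1, M5=1, M6=0, M7=1.
So Y = 1. (Without the fault it would be 0.)

1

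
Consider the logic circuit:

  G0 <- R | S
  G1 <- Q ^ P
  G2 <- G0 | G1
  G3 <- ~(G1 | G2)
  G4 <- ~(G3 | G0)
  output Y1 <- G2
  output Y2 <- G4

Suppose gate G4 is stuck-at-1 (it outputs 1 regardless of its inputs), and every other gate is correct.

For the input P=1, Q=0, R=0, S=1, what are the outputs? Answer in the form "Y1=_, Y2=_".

Propagate with G4 forced: G0=1, G1=1, G2=1, G3=0, G4=1 [stuck-at-1].
So the outputs are Y1=1, Y2=1. (Without the fault they would be Y1=1, Y2=0.)

Y1=1, Y2=1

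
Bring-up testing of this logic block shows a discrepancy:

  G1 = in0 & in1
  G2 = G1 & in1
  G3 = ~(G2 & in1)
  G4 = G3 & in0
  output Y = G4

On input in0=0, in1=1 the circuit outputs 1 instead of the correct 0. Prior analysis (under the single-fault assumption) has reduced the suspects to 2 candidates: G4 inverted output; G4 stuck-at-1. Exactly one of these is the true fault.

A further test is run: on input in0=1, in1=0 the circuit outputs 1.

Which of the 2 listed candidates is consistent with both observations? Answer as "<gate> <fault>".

G4 stuck-at-1

Evaluate each candidate on input in0=1, in1=0:
  G4 inverted output: G1=0, G2=0, G3=1, G4=0 [inverted output] → 0 — eliminated
  G4 stuck-at-1: G1=0, G2=0, G3=1, G4=1 [stuck-at-1] → 1 — matches
Only G4 stuck-at-1 reproduces the observed 1.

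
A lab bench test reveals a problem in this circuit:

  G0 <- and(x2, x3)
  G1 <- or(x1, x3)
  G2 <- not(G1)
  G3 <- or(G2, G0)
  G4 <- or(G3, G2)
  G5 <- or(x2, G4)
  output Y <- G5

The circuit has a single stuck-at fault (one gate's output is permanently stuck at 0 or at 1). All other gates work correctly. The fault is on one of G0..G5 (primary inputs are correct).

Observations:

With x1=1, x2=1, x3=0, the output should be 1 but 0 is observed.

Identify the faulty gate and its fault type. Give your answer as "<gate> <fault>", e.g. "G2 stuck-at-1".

G5 stuck-at-0

Fault-free values for test 1 (x1=1, x2=1, x3=0): G0=0, G1=1, G2=0, G3=0, G4=0, G5=1, giving Y=1. Observed 0.
Test 1: faults giving observed 0 are {G5 stuck-at-0}.
Only G5 stuck-at-0 is consistent with every test.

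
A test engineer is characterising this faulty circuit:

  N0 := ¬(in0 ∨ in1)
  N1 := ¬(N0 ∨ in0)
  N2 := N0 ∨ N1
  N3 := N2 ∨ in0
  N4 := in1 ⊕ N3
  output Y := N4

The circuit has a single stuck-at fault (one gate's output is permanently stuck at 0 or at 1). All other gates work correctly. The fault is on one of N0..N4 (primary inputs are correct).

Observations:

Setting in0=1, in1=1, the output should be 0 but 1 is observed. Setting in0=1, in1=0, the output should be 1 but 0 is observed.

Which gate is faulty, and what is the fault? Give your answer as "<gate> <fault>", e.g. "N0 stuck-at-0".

N3 stuck-at-0

Fault-free values for test 1 (in0=1, in1=1): N0=0, N1=0, N2=0, N3=1, N4=0, giving Y=0. Observed 1.
Test 1: faults giving observed 1 are {N3 stuck-at-0, N4 stuck-at-1}.
Test 2 (in0=1, in1=0): fault-free N0=0, N1=0, N2=0, N3=1, N4=1 → 1; observed 0. Eliminates N4 stuck-at-1.
Only N3 stuck-at-0 is consistent with every test.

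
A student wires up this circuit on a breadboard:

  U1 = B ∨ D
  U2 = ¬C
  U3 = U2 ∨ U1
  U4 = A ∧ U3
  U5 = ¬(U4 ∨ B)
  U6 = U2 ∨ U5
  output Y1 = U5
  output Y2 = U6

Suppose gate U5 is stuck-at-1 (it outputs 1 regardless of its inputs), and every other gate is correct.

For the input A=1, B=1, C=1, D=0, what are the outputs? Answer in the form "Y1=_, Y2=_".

Y1=1, Y2=1

Propagate with U5 forced: U1=1, U2=0, U3=1, U4=1, U5=1 [stuck-at-1], U6=1.
So the outputs are Y1=1, Y2=1. (Without the fault they would be Y1=0, Y2=0.)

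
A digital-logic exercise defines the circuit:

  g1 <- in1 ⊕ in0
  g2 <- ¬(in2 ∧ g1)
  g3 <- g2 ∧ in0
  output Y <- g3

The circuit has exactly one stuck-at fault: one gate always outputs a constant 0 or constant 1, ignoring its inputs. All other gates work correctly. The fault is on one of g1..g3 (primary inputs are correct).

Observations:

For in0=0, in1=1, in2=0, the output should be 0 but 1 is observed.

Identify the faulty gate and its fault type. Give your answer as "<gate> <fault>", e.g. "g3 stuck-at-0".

g3 stuck-at-1

Fault-free values for test 1 (in0=0, in1=1, in2=0): g1=1, g2=1, g3=0, giving Y=0. Observed 1.
Test 1: faults giving observed 1 are {g3 stuck-at-1}.
Only g3 stuck-at-1 is consistent with every test.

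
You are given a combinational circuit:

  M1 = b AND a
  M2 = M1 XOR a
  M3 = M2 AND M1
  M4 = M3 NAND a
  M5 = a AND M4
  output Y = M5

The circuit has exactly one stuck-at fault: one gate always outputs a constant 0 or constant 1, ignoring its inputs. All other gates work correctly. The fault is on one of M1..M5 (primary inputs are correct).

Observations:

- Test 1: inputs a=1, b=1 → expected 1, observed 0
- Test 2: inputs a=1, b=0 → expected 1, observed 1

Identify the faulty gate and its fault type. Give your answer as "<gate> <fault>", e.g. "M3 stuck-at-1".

M2 stuck-at-1

Fault-free values for test 1 (a=1, b=1): M1=1, M2=0, M3=0, M4=1, M5=1, giving Y=1. Observed 0.
Test 1: faults giving observed 0 are {M2 stuck-at-1, M3 stuck-at-1, M4 stuck-at-0, M5 stuck-at-0}.
Test 2 (a=1, b=0): fault-free M1=0, M2=1, M3=0, M4=1, M5=1 → 1; observed 1. Eliminates M3 stuck-at-1, M4 stuck-at-0, M5 stuck-at-0.
Only M2 stuck-at-1 is consistent with every test.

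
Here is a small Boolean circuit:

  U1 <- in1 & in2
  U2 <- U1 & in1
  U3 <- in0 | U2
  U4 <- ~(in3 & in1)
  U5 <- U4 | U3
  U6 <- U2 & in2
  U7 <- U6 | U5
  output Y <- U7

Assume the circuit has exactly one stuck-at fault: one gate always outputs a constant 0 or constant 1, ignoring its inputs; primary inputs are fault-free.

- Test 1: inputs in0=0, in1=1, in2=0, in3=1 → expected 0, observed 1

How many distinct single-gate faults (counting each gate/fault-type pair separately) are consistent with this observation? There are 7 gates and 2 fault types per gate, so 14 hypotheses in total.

7

Fault-free: U1=0, U2=0, U3=0, U4=0, U5=0, U6=0, U7=0 → 0. Observed 1.
  U1 stuck-at-0: output 0 ✗
  U1 stuck-at-1: output 1 ✓
  U2 stuck-at-0: output 0 ✗
  U2 stuck-at-1: output 1 ✓
  U3 stuck-at-0: output 0 ✗
  U3 stuck-at-1: output 1 ✓
  U4 stuck-at-0: output 0 ✗
  U4 stuck-at-1: output 1 ✓
  U5 stuck-at-0: output 0 ✗
  U5 stuck-at-1: output 1 ✓
  U6 stuck-at-0: output 0 ✗
  U6 stuck-at-1: output 1 ✓
  U7 stuck-at-0: output 0 ✗
  U7 stuck-at-1: output 1 ✓
Consistent faults: {U1 stuck-at-1, U2 stuck-at-1, U3 stuck-at-1, U4 stuck-at-1, U5 stuck-at-1, U6 stuck-at-1, U7 stuck-at-1} — 7 in all.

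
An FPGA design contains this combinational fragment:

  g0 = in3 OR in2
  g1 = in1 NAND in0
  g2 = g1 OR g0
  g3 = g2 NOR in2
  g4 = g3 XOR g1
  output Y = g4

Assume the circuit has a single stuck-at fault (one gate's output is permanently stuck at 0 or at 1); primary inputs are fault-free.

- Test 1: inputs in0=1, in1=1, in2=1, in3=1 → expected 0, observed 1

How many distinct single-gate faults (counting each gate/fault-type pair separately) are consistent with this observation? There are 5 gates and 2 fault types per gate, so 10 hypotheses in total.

Fault-free: g0=1, g1=0, g2=1, g3=0, g4=0 → 0. Observed 1.
  g0 stuck-at-0: output 0 ✗
  g0 stuck-at-1: output 0 ✗
  g1 stuck-at-0: output 0 ✗
  g1 stuck-at-1: output 1 ✓
  g2 stuck-at-0: output 0 ✗
  g2 stuck-at-1: output 0 ✗
  g3 stuck-at-0: output 0 ✗
  g3 stuck-at-1: output 1 ✓
  g4 stuck-at-0: output 0 ✗
  g4 stuck-at-1: output 1 ✓
Consistent faults: {g1 stuck-at-1, g3 stuck-at-1, g4 stuck-at-1} — 3 in all.

3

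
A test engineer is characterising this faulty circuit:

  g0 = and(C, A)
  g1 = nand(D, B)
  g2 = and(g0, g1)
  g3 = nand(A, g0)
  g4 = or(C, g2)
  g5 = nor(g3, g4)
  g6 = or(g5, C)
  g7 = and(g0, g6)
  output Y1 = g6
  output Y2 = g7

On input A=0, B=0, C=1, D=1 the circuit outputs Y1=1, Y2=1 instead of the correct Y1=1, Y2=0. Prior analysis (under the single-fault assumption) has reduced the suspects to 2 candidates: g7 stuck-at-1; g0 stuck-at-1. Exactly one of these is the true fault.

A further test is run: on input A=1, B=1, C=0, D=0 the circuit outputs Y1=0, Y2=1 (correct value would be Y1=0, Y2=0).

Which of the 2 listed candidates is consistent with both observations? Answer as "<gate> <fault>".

Evaluate each candidate on input A=1, B=1, C=0, D=0:
  g7 stuck-at-1: g0=0, g1=1, g2=0, g3=1, g4=0, g5=0, g6=0, g7=1 [stuck-at-1] → Y1=0, Y2=1 — matches
  g0 stuck-at-1: g0=1 [stuck-at-1], g1=1, g2=1, g3=0, g4=1, g5=0, g6=0, g7=0 → Y1=0, Y2=0 — eliminated
Only g7 stuck-at-1 reproduces the observed Y1=0, Y2=1.

g7 stuck-at-1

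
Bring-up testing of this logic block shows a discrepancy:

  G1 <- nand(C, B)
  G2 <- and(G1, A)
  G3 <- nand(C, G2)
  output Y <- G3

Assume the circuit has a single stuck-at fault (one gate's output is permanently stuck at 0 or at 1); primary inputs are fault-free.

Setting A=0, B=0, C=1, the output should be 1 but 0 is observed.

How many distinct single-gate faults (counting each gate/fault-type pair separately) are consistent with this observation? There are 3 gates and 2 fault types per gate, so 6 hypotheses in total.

2

Fault-free: G1=1, G2=0, G3=1 → 1. Observed 0.
  G1 stuck-at-0: output 1 ✗
  G1 stuck-at-1: output 1 ✗
  G2 stuck-at-0: output 1 ✗
  G2 stuck-at-1: output 0 ✓
  G3 stuck-at-0: output 0 ✓
  G3 stuck-at-1: output 1 ✗
Consistent faults: {G2 stuck-at-1, G3 stuck-at-0} — 2 in all.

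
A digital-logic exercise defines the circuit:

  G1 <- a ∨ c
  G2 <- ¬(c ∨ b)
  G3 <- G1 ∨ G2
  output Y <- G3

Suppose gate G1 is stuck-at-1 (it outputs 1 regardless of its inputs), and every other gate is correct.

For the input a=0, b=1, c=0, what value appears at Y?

Propagate with G1 forced: G1=1 [stuck-at-1], G2=0, G3=1.
So Y = 1. (Without the fault it would be 0.)

1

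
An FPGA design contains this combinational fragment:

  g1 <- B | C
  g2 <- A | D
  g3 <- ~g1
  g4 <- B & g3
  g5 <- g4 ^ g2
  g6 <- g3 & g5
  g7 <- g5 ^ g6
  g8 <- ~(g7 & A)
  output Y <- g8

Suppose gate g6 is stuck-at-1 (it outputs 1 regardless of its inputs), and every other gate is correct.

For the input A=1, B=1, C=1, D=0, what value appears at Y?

Propagate with g6 forced: g1=1, g2=1, g3=0, g4=0, g5=1, g6=1 [stuck-at-1], g7=0, g8=1.
So Y = 1. (Without the fault it would be 0.)

1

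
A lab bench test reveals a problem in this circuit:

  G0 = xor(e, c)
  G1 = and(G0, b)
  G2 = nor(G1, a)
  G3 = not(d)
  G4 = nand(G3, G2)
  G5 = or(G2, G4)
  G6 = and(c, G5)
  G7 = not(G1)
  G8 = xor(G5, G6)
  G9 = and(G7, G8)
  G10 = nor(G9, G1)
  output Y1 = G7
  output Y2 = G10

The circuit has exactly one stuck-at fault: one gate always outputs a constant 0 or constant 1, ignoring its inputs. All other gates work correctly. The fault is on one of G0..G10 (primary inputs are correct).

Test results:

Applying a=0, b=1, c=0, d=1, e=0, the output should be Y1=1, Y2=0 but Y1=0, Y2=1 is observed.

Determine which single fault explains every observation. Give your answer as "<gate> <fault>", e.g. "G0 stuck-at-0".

G7 stuck-at-0

Fault-free values for test 1 (a=0, b=1, c=0, d=1, e=0): G0=0, G1=0, G2=1, G3=0, G4=1, G5=1, G6=0, G7=1, G8=1, G9=1, G10=0, giving Y1=1, Y2=0. Observed Y1=0, Y2=1.
Test 1: faults giving observed Y1=0, Y2=1 are {G7 stuck-at-0}.
Only G7 stuck-at-0 is consistent with every test.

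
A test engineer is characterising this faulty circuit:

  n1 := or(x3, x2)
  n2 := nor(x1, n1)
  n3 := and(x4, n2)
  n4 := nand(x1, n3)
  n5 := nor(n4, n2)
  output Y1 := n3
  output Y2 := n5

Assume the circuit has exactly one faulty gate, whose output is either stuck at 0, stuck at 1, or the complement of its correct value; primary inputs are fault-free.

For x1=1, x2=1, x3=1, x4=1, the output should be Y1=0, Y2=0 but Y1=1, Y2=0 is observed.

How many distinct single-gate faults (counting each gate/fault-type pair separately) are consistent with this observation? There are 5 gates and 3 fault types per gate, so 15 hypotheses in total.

2

Fault-free: n1=1, n2=0, n3=0, n4=1, n5=0 → Y1=0, Y2=0. Observed Y1=1, Y2=0.
  n1: none of the 3 fault types match ✗
  n2: stuck-at-1, inverted output ✓; others ✗
  n3: none of the 3 fault types match ✗
  n4: none of the 3 fault types match ✗
  n5: none of the 3 fault types match ✗
Consistent faults: {n2 stuck-at-1, n2 inverted output} — 2 in all.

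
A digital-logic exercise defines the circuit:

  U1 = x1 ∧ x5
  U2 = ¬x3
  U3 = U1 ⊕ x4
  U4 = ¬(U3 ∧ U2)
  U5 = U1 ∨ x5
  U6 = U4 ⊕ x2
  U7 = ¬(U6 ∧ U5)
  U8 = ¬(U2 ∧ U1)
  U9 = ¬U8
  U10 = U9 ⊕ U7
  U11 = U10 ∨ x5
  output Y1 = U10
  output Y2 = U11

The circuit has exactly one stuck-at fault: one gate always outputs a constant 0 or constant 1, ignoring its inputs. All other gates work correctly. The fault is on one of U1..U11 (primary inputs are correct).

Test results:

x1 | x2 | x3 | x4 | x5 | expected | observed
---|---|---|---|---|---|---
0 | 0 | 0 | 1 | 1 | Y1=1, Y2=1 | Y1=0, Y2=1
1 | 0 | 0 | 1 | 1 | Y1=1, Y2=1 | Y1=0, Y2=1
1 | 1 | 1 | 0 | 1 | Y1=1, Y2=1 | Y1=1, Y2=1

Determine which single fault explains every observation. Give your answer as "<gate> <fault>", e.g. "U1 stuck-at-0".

U2 stuck-at-0

Fault-free values for test 1 (x1=0, x2=0, x3=0, x4=1, x5=1): U1=0, U2=1, U3=1, U4=0, U5=1, U6=0, U7=1, U8=1, U9=0, U10=1, U11=1, giving Y1=1, Y2=1. Observed Y1=0, Y2=1.
Test 1: faults giving observed Y1=0, Y2=1 are {U2 stuck-at-0, U3 stuck-at-0, U4 stuck-at-1, U6 stuck-at-1, U7 stuck-at-0, U8 stuck-at-0, U9 stuck-at-1, U10 stuck-at-0}.
Test 2 (x1=1, x2=0, x3=0, x4=1, x5=1): fault-free U1=1, U2=1, U3=0, U4=1, U5=1, U6=1, U7=0, U8=0, U9=1, U10=1, U11=1 → Y1=1, Y2=1; observed Y1=0, Y2=1. Eliminates U3 stuck-at-0, U4 stuck-at-1, U6 stuck-at-1, U7 stuck-at-0, U8 stuck-at-0, U9 stuck-at-1.
Test 3 (x1=1, x2=1, x3=1, x4=0, x5=1): fault-free U1=1, U2=0, U3=1, U4=1, U5=1, U6=0, U7=1, U8=1, U9=0, U10=1, U11=1 → Y1=1, Y2=1; observed Y1=1, Y2=1. Eliminates U10 stuck-at-0.
Only U2 stuck-at-0 is consistent with every test.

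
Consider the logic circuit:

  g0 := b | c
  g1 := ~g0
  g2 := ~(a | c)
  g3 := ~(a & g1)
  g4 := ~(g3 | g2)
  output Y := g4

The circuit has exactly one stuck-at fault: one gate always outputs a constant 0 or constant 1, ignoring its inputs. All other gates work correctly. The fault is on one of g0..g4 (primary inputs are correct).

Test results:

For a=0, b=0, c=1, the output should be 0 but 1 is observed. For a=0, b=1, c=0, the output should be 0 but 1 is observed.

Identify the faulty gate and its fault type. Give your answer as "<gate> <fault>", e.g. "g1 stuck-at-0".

g4 stuck-at-1

Fault-free values for test 1 (a=0, b=0, c=1): g0=1, g1=0, g2=0, g3=1, g4=0, giving Y=0. Observed 1.
Test 1: faults giving observed 1 are {g3 stuck-at-0, g4 stuck-at-1}.
Test 2 (a=0, b=1, c=0): fault-free g0=1, g1=0, g2=1, g3=1, g4=0 → 0; observed 1. Eliminates g3 stuck-at-0.
Only g4 stuck-at-1 is consistent with every test.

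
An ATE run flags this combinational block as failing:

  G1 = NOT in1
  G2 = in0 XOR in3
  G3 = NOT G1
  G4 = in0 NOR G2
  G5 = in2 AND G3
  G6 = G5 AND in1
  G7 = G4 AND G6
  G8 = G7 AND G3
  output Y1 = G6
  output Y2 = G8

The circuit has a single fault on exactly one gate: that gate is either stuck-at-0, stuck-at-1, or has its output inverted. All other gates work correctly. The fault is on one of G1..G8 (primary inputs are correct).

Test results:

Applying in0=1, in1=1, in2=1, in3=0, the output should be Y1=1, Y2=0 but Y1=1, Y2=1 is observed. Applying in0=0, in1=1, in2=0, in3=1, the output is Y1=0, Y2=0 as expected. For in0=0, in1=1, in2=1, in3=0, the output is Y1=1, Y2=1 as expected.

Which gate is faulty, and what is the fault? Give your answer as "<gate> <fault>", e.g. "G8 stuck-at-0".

Fault-free values for test 1 (in0=1, in1=1, in2=1, in3=0): G1=0, G2=1, G3=1, G4=0, G5=1, G6=1, G7=0, G8=0, giving Y1=1, Y2=0. Observed Y1=1, Y2=1.
Test 1: faults giving observed Y1=1, Y2=1 are {G4 stuck-at-1, G4 inverted output, G7 stuck-at-1, G7 inverted output, G8 stuck-at-1, G8 inverted output}.
Test 2 (in0=0, in1=1, in2=0, in3=1): fault-free G1=0, G2=1, G3=1, G4=0, G5=0, G6=0, G7=0, G8=0 → Y1=0, Y2=0; observed Y1=0, Y2=0. Eliminates G7 stuck-at-1, G7 inverted output, G8 stuck-at-1, G8 inverted output.
Test 3 (in0=0, in1=1, in2=1, in3=0): fault-free G1=0, G2=0, G3=1, G4=1, G5=1, G6=1, G7=1, G8=1 → Y1=1, Y2=1; observed Y1=1, Y2=1. Eliminates G4 inverted output.
Only G4 stuck-at-1 is consistent with every test.

G4 stuck-at-1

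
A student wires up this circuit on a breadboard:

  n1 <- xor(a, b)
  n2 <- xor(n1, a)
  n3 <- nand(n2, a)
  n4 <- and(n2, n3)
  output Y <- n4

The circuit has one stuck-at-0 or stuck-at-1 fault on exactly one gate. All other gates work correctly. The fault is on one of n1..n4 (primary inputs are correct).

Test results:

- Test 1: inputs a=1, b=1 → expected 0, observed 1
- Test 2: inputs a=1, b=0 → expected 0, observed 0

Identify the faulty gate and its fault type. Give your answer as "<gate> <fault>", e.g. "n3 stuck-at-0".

n3 stuck-at-1

Fault-free values for test 1 (a=1, b=1): n1=0, n2=1, n3=0, n4=0, giving Y=0. Observed 1.
Test 1: faults giving observed 1 are {n3 stuck-at-1, n4 stuck-at-1}.
Test 2 (a=1, b=0): fault-free n1=1, n2=0, n3=1, n4=0 → 0; observed 0. Eliminates n4 stuck-at-1.
Only n3 stuck-at-1 is consistent with every test.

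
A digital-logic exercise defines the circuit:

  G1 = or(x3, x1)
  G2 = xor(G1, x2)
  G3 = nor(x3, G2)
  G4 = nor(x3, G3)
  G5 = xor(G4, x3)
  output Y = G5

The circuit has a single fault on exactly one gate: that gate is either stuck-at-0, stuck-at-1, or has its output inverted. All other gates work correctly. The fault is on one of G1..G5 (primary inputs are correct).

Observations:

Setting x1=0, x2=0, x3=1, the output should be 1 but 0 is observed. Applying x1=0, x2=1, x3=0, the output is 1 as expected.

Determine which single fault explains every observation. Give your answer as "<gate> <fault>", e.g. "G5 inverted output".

G4 stuck-at-1

Fault-free values for test 1 (x1=0, x2=0, x3=1): G1=1, G2=1, G3=0, G4=0, G5=1, giving Y=1. Observed 0.
Test 1: faults giving observed 0 are {G4 stuck-at-1, G4 inverted output, G5 stuck-at-0, G5 inverted output}.
Test 2 (x1=0, x2=1, x3=0): fault-free G1=0, G2=1, G3=0, G4=1, G5=1 → 1; observed 1. Eliminates G4 inverted output, G5 stuck-at-0, G5 inverted output.
Only G4 stuck-at-1 is consistent with every test.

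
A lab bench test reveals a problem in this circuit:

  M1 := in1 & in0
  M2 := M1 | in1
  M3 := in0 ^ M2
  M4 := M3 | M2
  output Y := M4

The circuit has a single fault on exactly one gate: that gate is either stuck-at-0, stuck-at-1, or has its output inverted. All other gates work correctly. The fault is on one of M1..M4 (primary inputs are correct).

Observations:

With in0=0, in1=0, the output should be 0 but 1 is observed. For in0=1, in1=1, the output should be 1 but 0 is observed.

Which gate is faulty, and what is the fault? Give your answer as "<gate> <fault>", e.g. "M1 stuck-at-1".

M4 inverted output

Fault-free values for test 1 (in0=0, in1=0): M1=0, M2=0, M3=0, M4=0, giving Y=0. Observed 1.
Test 1: faults giving observed 1 are {M1 stuck-at-1, M1 inverted output, M2 stuck-at-1, M2 inverted output, M3 stuck-at-1, M3 inverted output, M4 stuck-at-1, M4 inverted output}.
Test 2 (in0=1, in1=1): fault-free M1=1, M2=1, M3=0, M4=1 → 1; observed 0. Eliminates M1 stuck-at-1, M1 inverted output, M2 stuck-at-1, M2 inverted output, M3 stuck-at-1, M3 inverted output, M4 stuck-at-1.
Only M4 inverted output is consistent with every test.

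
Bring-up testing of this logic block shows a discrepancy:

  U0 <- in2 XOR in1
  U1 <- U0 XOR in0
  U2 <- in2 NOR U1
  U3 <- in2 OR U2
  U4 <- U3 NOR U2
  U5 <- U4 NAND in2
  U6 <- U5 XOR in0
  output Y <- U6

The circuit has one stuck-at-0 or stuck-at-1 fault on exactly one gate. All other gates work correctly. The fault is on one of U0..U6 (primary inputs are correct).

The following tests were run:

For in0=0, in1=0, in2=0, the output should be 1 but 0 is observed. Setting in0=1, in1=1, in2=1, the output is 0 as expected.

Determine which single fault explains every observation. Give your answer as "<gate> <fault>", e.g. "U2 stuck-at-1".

Fault-free values for test 1 (in0=0, in1=0, in2=0): U0=0, U1=0, U2=1, U3=1, U4=0, U5=1, U6=1, giving Y=1. Observed 0.
Test 1: faults giving observed 0 are {U5 stuck-at-0, U6 stuck-at-0}.
Test 2 (in0=1, in1=1, in2=1): fault-free U0=0, U1=1, U2=0, U3=1, U4=0, U5=1, U6=0 → 0; observed 0. Eliminates U5 stuck-at-0.
Only U6 stuck-at-0 is consistent with every test.

U6 stuck-at-0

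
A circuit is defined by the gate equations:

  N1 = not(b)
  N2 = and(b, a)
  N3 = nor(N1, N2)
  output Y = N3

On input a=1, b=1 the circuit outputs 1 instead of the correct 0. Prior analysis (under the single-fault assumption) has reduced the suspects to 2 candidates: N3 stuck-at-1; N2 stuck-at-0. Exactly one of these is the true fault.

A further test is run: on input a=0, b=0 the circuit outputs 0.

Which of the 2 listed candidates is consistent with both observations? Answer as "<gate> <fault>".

N2 stuck-at-0

Evaluate each candidate on input a=0, b=0:
  N3 stuck-at-1: N1=1, N2=0, N3=1 [stuck-at-1] → 1 — eliminated
  N2 stuck-at-0: N1=1, N2=0 [stuck-at-0], N3=0 → 0 — matches
Only N2 stuck-at-0 reproduces the observed 0.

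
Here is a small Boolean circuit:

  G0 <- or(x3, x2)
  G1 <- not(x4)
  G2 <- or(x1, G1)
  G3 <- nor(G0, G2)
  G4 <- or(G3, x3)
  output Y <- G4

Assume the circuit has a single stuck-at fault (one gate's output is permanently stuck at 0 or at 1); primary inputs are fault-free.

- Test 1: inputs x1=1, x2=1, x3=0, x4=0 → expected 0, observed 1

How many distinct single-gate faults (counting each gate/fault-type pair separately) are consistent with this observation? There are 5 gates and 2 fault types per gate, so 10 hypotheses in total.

2

Fault-free: G0=1, G1=1, G2=1, G3=0, G4=0 → 0. Observed 1.
  G0 stuck-at-0: output 0 ✗
  G0 stuck-at-1: output 0 ✗
  G1 stuck-at-0: output 0 ✗
  G1 stuck-at-1: output 0 ✗
  G2 stuck-at-0: output 0 ✗
  G2 stuck-at-1: output 0 ✗
  G3 stuck-at-0: output 0 ✗
  G3 stuck-at-1: output 1 ✓
  G4 stuck-at-0: output 0 ✗
  G4 stuck-at-1: output 1 ✓
Consistent faults: {G3 stuck-at-1, G4 stuck-at-1} — 2 in all.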